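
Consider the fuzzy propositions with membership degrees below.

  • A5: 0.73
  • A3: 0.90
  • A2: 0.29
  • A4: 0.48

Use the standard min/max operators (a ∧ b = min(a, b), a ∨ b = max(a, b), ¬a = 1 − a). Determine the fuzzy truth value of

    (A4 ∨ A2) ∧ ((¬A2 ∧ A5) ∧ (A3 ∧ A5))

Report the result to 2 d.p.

0.48

A4 ∨ A2 = max(a, b) on (0.48, 0.29) = 0.48
¬A2 = 1 − 0.29 = 0.71
¬A2 ∧ A5 = min(a, b) on (0.71, 0.73) = 0.71
A3 ∧ A5 = min(a, b) on (0.90, 0.73) = 0.73
(¬A2 ∧ A5) ∧ (A3 ∧ A5) = min(a, b) on (0.71, 0.73) = 0.71
(A4 ∨ A2) ∧ ((¬A2 ∧ A5) ∧ (A3 ∧ A5)) = min(a, b) on (0.48, 0.71) = 0.48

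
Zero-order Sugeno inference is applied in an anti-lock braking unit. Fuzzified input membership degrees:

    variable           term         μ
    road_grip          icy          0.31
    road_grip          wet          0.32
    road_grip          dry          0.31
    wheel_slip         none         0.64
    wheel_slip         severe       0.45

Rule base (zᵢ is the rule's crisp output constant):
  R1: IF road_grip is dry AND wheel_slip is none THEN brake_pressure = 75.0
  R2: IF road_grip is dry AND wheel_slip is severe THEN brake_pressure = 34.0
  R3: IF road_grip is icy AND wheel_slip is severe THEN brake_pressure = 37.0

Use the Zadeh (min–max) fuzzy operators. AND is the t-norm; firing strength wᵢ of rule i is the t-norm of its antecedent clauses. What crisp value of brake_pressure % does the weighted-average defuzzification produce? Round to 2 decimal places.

48.67

R1 (z=75.0): dry=0.31, none=0.64; AND[min(a, b)] → w = 0.31
R2 (z=34.0): dry=0.31, severe=0.45; AND[min(a, b)] → w = 0.31
R3 (z=37.0): icy=0.31, severe=0.45; AND[min(a, b)] → w = 0.31
Weighted average = (0.31·75.0 + 0.31·34.0 + 0.31·37.0) / (0.31 + 0.31 + 0.31)
  = 45.2600 / 0.9300 = 48.67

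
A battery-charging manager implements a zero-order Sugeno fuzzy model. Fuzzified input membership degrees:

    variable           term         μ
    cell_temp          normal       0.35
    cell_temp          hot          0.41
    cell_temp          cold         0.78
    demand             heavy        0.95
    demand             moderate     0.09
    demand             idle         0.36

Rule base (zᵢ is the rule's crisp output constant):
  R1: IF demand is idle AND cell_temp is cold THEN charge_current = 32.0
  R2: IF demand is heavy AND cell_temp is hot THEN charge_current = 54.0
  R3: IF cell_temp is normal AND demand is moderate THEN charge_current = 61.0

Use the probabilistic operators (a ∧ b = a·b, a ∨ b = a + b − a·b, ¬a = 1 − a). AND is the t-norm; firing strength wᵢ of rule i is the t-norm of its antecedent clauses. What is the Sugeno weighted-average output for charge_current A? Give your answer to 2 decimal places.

R1 (z=32.0): idle=0.36, cold=0.78; AND[a·b] → w = 0.2808
R2 (z=54.0): heavy=0.95, hot=0.41; AND[a·b] → w = 0.3895
R3 (z=61.0): normal=0.35, moderate=0.09; AND[a·b] → w = 0.0315
Weighted average = (0.2808·32.0 + 0.3895·54.0 + 0.0315·61.0) / (0.2808 + 0.3895 + 0.0315)
  = 31.9401 / 0.7018 = 45.51

45.51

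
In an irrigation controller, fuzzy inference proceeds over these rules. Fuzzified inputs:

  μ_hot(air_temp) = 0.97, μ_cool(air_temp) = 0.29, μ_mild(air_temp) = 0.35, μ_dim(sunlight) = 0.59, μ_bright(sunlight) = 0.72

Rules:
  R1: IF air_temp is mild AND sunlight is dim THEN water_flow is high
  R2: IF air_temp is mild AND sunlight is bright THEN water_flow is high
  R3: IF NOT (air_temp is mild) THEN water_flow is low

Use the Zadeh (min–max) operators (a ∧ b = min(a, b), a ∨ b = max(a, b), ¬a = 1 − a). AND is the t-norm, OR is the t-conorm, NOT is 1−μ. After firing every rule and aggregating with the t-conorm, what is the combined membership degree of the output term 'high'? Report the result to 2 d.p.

R1: mild=0.35, dim=0.59; AND[min(a, b)] → w = 0.35
R2: mild=0.35, bright=0.72; AND[min(a, b)] → w = 0.35
R3: ¬mild=1−0.35=0.65 → w = 0.65
Rules with consequent 'high': {R1, R2} → strengths 0.35, 0.35
Aggregate via t-conorm [max(a, b)]: 0.35

0.35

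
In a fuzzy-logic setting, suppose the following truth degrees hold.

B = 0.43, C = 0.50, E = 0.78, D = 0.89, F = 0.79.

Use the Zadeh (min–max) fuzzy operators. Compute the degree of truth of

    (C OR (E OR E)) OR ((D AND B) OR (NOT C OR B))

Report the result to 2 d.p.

E OR E = max(a, b) on (0.78, 0.78) = 0.78
C OR (E OR E) = max(a, b) on (0.50, 0.78) = 0.78
D AND B = min(a, b) on (0.89, 0.43) = 0.43
NOT C = 1 − 0.50 = 0.50
NOT C OR B = max(a, b) on (0.50, 0.43) = 0.50
(D AND B) OR (NOT C OR B) = max(a, b) on (0.43, 0.50) = 0.50
(C OR (E OR E)) OR ((D AND B) OR (NOT C OR B)) = max(a, b) on (0.78, 0.50) = 0.78

0.78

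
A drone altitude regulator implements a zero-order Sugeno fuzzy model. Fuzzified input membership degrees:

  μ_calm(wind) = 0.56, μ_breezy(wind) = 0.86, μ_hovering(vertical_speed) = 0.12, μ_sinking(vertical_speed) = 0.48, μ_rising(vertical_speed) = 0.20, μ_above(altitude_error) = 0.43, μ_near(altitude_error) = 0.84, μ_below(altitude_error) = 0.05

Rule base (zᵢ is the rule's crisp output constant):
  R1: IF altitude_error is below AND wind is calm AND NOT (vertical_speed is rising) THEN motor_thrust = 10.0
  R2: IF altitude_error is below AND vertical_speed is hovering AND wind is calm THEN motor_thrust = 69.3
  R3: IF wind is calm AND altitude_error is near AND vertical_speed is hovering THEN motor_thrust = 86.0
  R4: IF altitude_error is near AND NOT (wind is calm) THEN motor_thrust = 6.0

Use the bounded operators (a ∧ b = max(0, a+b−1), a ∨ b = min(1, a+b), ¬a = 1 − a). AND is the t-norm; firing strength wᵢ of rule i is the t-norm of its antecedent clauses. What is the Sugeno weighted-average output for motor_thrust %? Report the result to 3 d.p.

6.000

R1 (z=10.0): below=0.05, calm=0.56, ¬rising=1−0.20=0.80; AND[max(0, a+b−1)] → w = 0.00
R2 (z=69.3): below=0.05, hovering=0.12, calm=0.56; AND[max(0, a+b−1)] → w = 0.00
R3 (z=86.0): calm=0.56, near=0.84, hovering=0.12; AND[max(0, a+b−1)] → w = 0.00
R4 (z=6.0): near=0.84, ¬calm=1−0.56=0.44; AND[max(0, a+b−1)] → w = 0.28
Weighted average = (0.00·10.0 + 0.00·69.3 + 0.00·86.0 + 0.28·6.0) / (0.00 + 0.00 + 0.00 + 0.28)
  = 1.6800 / 0.2800 = 6.000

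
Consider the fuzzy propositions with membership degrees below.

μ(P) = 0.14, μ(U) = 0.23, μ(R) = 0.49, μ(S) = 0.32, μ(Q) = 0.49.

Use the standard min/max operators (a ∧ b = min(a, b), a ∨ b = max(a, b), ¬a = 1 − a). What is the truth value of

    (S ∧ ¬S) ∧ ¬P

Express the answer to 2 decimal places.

¬S = 1 − 0.32 = 0.68
S ∧ ¬S = min(a, b) on (0.32, 0.68) = 0.32
¬P = 1 − 0.14 = 0.86
(S ∧ ¬S) ∧ ¬P = min(a, b) on (0.32, 0.86) = 0.32

0.32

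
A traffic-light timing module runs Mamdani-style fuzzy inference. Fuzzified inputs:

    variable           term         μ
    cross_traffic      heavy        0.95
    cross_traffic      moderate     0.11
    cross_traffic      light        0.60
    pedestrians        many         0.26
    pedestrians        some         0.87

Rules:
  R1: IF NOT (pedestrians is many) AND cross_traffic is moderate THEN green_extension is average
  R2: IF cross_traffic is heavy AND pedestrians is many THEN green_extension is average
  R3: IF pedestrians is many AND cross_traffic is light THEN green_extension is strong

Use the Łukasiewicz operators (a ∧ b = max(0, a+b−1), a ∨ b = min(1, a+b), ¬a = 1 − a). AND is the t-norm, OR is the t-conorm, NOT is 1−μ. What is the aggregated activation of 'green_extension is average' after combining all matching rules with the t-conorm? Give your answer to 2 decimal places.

R1: ¬many=1−0.26=0.74, moderate=0.11; AND[max(0, a+b−1)] → w = 0.00
R2: heavy=0.95, many=0.26; AND[max(0, a+b−1)] → w = 0.21
R3: many=0.26, light=0.60; AND[max(0, a+b−1)] → w = 0.00
Rules with consequent 'average': {R1, R2} → strengths 0.00, 0.21
Aggregate via t-conorm [min(1, a+b)]: 0.21

0.21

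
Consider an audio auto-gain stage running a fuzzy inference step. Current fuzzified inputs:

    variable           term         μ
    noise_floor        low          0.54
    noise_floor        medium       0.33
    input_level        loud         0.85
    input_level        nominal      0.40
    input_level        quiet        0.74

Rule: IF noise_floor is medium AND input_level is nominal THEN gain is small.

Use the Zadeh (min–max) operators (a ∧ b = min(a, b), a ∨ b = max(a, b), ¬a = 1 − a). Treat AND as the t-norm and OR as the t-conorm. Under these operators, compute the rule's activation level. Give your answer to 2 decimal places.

0.33

firing strength: medium=0.33, nominal=0.40; AND[min(a, b)] → w = 0.33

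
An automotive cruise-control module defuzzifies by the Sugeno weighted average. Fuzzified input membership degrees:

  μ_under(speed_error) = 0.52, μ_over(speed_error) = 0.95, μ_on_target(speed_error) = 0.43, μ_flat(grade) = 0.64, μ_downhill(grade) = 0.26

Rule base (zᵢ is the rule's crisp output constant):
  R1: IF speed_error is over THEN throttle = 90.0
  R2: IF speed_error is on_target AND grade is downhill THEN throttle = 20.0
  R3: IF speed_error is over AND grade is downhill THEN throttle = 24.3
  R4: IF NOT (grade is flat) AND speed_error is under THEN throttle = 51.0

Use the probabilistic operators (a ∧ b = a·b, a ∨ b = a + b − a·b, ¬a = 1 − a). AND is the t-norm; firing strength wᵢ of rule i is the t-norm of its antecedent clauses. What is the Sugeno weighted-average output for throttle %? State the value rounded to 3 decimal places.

R1 (z=90.0): over=0.95 → w = 0.9500
R2 (z=20.0): on_target=0.43, downhill=0.26; AND[a·b] → w = 0.1118
R3 (z=24.3): over=0.95, downhill=0.26; AND[a·b] → w = 0.2470
R4 (z=51.0): ¬flat=1−0.64=0.36, under=0.52; AND[a·b] → w = 0.1872
Weighted average = (0.9500·90.0 + 0.1118·20.0 + 0.2470·24.3 + 0.1872·51.0) / (0.9500 + 0.1118 + 0.2470 + 0.1872)
  = 103.2853 / 1.4960 = 69.041

69.041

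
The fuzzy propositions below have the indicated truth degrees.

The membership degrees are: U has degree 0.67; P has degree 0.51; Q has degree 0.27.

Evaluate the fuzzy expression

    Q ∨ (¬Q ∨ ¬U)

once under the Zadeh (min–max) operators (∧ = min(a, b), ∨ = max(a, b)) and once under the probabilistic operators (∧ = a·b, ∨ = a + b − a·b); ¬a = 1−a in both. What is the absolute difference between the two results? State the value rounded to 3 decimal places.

0.138

Under Zadeh (min–max):
  ¬Q = 1 − 0.27 = 0.73
  ¬U = 1 − 0.67 = 0.33
  ¬Q ∨ ¬U = max(a, b) on (0.73, 0.33) = 0.73
  Q ∨ (¬Q ∨ ¬U) = max(a, b) on (0.27, 0.73) = 0.73
  → value = 0.7300
Under probabilistic:
  ¬Q = 1 − 0.2700 = 0.7300
  ¬U = 1 − 0.6700 = 0.3300
  ¬Q ∨ ¬U = a + b − a·b on (0.7300, 0.3300) = 0.8191
  Q ∨ (¬Q ∨ ¬U) = a + b − a·b on (0.2700, 0.8191) = 0.8679
  → value = 0.8679
|0.7300 − 0.8679| = 0.138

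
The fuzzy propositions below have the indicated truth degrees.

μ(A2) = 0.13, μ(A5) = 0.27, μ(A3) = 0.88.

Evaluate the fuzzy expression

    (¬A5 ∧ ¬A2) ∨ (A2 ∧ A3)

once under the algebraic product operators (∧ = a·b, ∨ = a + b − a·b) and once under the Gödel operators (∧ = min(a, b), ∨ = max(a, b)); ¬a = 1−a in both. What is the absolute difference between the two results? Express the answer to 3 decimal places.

Under algebraic product:
  ¬A5 = 1 − 0.2700 = 0.7300
  ¬A2 = 1 − 0.1300 = 0.8700
  ¬A5 ∧ ¬A2 = a·b on (0.7300, 0.8700) = 0.6351
  A2 ∧ A3 = a·b on (0.1300, 0.8800) = 0.1144
  (¬A5 ∧ ¬A2) ∨ (A2 ∧ A3) = a + b − a·b on (0.6351, 0.1144) = 0.6768
  → value = 0.6768
Under Gödel:
  ¬A5 = 1 − 0.27 = 0.73
  ¬A2 = 1 − 0.13 = 0.87
  ¬A5 ∧ ¬A2 = min(a, b) on (0.73, 0.87) = 0.73
  A2 ∧ A3 = min(a, b) on (0.13, 0.88) = 0.13
  (¬A5 ∧ ¬A2) ∨ (A2 ∧ A3) = max(a, b) on (0.73, 0.13) = 0.73
  → value = 0.7300
|0.6768 − 0.7300| = 0.053

0.053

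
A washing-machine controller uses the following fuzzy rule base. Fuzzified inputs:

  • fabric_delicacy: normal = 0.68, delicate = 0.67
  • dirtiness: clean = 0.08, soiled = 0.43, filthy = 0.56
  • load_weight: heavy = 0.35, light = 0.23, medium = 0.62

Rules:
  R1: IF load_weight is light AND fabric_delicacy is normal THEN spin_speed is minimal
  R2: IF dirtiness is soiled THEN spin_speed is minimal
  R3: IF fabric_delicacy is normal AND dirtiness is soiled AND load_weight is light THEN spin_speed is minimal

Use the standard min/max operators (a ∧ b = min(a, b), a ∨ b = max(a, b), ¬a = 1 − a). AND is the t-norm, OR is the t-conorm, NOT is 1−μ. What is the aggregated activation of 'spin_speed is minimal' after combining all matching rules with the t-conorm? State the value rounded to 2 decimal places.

R1: light=0.23, normal=0.68; AND[min(a, b)] → w = 0.23
R2: soiled=0.43 → w = 0.43
R3: normal=0.68, soiled=0.43, light=0.23; AND[min(a, b)] → w = 0.23
Rules with consequent 'minimal': {R1, R2, R3} → strengths 0.23, 0.43, 0.23
Aggregate via t-conorm [max(a, b)]: 0.43

0.43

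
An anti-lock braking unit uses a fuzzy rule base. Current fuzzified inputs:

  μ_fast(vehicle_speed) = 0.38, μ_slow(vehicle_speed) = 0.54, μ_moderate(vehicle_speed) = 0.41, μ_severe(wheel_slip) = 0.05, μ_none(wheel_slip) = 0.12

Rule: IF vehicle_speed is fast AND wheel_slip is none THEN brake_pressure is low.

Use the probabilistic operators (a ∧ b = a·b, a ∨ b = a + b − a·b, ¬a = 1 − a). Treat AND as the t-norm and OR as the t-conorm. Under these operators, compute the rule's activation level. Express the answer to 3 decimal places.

0.046

firing strength: fast=0.38, none=0.12; AND[a·b] → w = 0.0456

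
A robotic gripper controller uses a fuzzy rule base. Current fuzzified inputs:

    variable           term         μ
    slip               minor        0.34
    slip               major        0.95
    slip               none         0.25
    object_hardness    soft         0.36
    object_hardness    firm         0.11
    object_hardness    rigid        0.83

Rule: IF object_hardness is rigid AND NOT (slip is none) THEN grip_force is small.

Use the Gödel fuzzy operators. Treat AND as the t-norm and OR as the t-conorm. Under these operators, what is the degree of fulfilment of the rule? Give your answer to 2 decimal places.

firing strength: rigid=0.83, ¬none=1−0.25=0.75; AND[min(a, b)] → w = 0.75

0.75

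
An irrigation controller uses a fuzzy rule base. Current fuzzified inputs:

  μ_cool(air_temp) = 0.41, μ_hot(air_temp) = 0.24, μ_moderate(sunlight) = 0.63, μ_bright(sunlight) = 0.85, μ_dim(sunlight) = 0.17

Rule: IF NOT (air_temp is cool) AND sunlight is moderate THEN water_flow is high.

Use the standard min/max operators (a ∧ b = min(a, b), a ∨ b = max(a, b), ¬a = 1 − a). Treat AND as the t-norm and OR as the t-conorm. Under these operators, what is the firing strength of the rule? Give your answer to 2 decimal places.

0.59

firing strength: ¬cool=1−0.41=0.59, moderate=0.63; AND[min(a, b)] → w = 0.59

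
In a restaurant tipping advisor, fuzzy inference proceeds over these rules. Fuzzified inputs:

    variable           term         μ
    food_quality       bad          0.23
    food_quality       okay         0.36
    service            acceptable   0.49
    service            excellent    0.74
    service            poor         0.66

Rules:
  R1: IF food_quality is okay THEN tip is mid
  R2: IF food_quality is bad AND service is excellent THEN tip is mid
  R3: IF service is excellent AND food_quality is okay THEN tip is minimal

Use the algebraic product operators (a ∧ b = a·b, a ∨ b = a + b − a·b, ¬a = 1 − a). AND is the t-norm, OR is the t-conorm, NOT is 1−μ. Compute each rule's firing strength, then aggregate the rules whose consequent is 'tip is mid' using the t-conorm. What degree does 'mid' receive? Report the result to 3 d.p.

0.469

R1: okay=0.36 → w = 0.3600
R2: bad=0.23, excellent=0.74; AND[a·b] → w = 0.1702
R3: excellent=0.74, okay=0.36; AND[a·b] → w = 0.2664
Rules with consequent 'mid': {R1, R2} → strengths 0.3600, 0.1702
Aggregate via t-conorm [a + b − a·b]: 0.4689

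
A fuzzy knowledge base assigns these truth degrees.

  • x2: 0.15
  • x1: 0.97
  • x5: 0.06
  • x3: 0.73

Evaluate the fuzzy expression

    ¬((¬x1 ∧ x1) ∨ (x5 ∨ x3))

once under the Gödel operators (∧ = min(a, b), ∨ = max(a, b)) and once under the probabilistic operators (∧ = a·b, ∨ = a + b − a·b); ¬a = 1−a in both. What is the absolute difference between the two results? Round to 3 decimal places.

0.024

Under Gödel:
  ¬x1 = 1 − 0.97 = 0.03
  ¬x1 ∧ x1 = min(a, b) on (0.03, 0.97) = 0.03
  x5 ∨ x3 = max(a, b) on (0.06, 0.73) = 0.73
  (¬x1 ∧ x1) ∨ (x5 ∨ x3) = max(a, b) on (0.03, 0.73) = 0.73
  ¬((¬x1 ∧ x1) ∨ (x5 ∨ x3)) = 1 − 0.73 = 0.27
  → value = 0.2700
Under probabilistic:
  ¬x1 = 1 − 0.9700 = 0.0300
  ¬x1 ∧ x1 = a·b on (0.0300, 0.9700) = 0.0291
  x5 ∨ x3 = a + b − a·b on (0.0600, 0.7300) = 0.7462
  (¬x1 ∧ x1) ∨ (x5 ∨ x3) = a + b − a·b on (0.0291, 0.7462) = 0.7536
  ¬((¬x1 ∧ x1) ∨ (x5 ∨ x3)) = 1 − 0.7536 = 0.2464
  → value = 0.2464
|0.2700 − 0.2464| = 0.024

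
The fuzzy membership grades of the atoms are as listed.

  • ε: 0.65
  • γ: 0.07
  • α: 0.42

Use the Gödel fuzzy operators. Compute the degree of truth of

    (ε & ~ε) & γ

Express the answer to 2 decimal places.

~ε = 1 − 0.65 = 0.35
ε & ~ε = min(a, b) on (0.65, 0.35) = 0.35
(ε & ~ε) & γ = min(a, b) on (0.35, 0.07) = 0.07

0.07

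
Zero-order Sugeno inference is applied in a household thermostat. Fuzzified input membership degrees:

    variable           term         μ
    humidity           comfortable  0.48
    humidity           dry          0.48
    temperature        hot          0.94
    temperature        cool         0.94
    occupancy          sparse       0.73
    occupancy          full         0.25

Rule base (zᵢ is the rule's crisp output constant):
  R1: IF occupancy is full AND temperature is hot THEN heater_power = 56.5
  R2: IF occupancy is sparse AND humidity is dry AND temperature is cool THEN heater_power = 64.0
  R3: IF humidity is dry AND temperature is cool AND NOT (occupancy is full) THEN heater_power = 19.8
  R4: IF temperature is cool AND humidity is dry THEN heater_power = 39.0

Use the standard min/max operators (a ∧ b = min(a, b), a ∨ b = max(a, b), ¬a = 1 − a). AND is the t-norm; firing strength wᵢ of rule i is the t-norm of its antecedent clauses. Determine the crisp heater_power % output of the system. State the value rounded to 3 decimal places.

R1 (z=56.5): full=0.25, hot=0.94; AND[min(a, b)] → w = 0.25
R2 (z=64.0): sparse=0.73, dry=0.48, cool=0.94; AND[min(a, b)] → w = 0.48
R3 (z=19.8): dry=0.48, cool=0.94, ¬full=1−0.25=0.75; AND[min(a, b)] → w = 0.48
R4 (z=39.0): cool=0.94, dry=0.48; AND[min(a, b)] → w = 0.48
Weighted average = (0.25·56.5 + 0.48·64.0 + 0.48·19.8 + 0.48·39.0) / (0.25 + 0.48 + 0.48 + 0.48)
  = 73.0690 / 1.6900 = 43.236

43.236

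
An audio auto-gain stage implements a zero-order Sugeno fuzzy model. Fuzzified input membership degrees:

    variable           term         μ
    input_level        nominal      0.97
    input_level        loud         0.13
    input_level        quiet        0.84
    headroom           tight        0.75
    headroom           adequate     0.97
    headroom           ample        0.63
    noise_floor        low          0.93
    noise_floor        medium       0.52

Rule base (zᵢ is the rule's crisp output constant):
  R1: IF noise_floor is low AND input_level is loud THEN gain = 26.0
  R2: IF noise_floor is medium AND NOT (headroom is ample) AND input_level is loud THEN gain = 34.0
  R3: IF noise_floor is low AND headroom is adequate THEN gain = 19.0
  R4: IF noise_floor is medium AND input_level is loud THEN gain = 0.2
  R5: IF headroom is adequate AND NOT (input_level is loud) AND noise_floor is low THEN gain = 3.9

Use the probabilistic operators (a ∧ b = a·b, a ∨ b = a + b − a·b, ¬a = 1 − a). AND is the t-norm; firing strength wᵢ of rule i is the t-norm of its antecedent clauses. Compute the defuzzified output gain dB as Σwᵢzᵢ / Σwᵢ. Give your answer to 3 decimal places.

12.738

R1 (z=26.0): low=0.93, loud=0.13; AND[a·b] → w = 0.1209
R2 (z=34.0): medium=0.52, ¬ample=1−0.63=0.37, loud=0.13; AND[a·b] → w = 0.0250
R3 (z=19.0): low=0.93, adequate=0.97; AND[a·b] → w = 0.9021
R4 (z=0.2): medium=0.52, loud=0.13; AND[a·b] → w = 0.0676
R5 (z=3.9): adequate=0.97, ¬loud=1−0.13=0.87, low=0.93; AND[a·b] → w = 0.7848
Weighted average = (0.1209·26.0 + 0.0250·34.0 + 0.9021·19.0 + 0.0676·0.2 + 0.7848·3.9) / (0.1209 + 0.0250 + 0.9021 + 0.0676 + 0.7848)
  = 24.2081 / 1.9004 = 12.738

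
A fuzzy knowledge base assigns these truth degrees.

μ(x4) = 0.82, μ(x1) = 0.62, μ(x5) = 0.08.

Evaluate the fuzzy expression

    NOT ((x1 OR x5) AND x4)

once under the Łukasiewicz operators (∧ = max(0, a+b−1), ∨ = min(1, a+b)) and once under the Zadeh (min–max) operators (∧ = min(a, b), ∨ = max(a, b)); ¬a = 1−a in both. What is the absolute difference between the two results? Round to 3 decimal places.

0.100

Under Łukasiewicz:
  x1 OR x5 = min(1, a+b) on (0.62, 0.08) = 0.70
  (x1 OR x5) AND x4 = max(0, a+b−1) on (0.70, 0.82) = 0.52
  NOT ((x1 OR x5) AND x4) = 1 − 0.52 = 0.48
  → value = 0.4800
Under Zadeh (min–max):
  x1 OR x5 = max(a, b) on (0.62, 0.08) = 0.62
  (x1 OR x5) AND x4 = min(a, b) on (0.62, 0.82) = 0.62
  NOT ((x1 OR x5) AND x4) = 1 − 0.62 = 0.38
  → value = 0.3800
|0.4800 − 0.3800| = 0.100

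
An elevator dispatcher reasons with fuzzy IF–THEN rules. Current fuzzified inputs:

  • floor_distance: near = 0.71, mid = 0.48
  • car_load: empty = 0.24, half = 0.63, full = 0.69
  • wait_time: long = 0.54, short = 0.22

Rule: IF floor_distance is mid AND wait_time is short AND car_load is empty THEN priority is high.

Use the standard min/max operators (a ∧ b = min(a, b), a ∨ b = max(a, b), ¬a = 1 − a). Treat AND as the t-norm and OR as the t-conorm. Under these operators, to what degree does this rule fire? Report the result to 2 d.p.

0.22

firing strength: mid=0.48, short=0.22, empty=0.24; AND[min(a, b)] → w = 0.22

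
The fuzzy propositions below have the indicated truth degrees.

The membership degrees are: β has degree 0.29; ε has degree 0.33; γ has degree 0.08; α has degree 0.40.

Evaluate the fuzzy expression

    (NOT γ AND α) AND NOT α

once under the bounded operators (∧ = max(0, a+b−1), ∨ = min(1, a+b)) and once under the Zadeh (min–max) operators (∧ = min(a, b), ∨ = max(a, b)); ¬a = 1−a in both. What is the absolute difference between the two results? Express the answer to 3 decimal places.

0.400

Under bounded:
  NOT γ = 1 − 0.08 = 0.92
  NOT γ AND α = max(0, a+b−1) on (0.92, 0.40) = 0.32
  NOT α = 1 − 0.40 = 0.60
  (NOT γ AND α) AND NOT α = max(0, a+b−1) on (0.32, 0.60) = 0.00
  → value = 0.0000
Under Zadeh (min–max):
  NOT γ = 1 − 0.08 = 0.92
  NOT γ AND α = min(a, b) on (0.92, 0.40) = 0.40
  NOT α = 1 − 0.40 = 0.60
  (NOT γ AND α) AND NOT α = min(a, b) on (0.40, 0.60) = 0.40
  → value = 0.4000
|0.0000 − 0.4000| = 0.400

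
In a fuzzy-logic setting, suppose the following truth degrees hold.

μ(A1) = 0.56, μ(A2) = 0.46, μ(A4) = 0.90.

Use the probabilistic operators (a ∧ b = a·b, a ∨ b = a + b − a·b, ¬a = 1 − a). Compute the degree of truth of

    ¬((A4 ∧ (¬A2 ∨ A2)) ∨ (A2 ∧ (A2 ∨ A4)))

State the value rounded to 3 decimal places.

0.183

¬A2 = 1 − 0.4600 = 0.5400
¬A2 ∨ A2 = a + b − a·b on (0.5400, 0.4600) = 0.7516
A4 ∧ (¬A2 ∨ A2) = a·b on (0.9000, 0.7516) = 0.6764
A2 ∨ A4 = a + b − a·b on (0.4600, 0.9000) = 0.9460
A2 ∧ (A2 ∨ A4) = a·b on (0.4600, 0.9460) = 0.4352
(A4 ∧ (¬A2 ∨ A2)) ∨ (A2 ∧ (A2 ∨ A4)) = a + b − a·b on (0.6764, 0.4352) = 0.8172
¬((A4 ∧ (¬A2 ∨ A2)) ∨ (A2 ∧ (A2 ∨ A4))) = 1 − 0.8172 = 0.1828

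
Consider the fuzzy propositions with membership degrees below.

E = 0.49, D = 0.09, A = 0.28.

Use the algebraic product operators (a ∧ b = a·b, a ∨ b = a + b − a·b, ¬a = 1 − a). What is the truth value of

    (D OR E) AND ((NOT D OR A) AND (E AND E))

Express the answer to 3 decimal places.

0.120

D OR E = a + b − a·b on (0.0900, 0.4900) = 0.5359
NOT D = 1 − 0.0900 = 0.9100
NOT D OR A = a + b − a·b on (0.9100, 0.2800) = 0.9352
E AND E = a·b on (0.4900, 0.4900) = 0.2401
(NOT D OR A) AND (E AND E) = a·b on (0.9352, 0.2401) = 0.2245
(D OR E) AND ((NOT D OR A) AND (E AND E)) = a·b on (0.5359, 0.2245) = 0.1203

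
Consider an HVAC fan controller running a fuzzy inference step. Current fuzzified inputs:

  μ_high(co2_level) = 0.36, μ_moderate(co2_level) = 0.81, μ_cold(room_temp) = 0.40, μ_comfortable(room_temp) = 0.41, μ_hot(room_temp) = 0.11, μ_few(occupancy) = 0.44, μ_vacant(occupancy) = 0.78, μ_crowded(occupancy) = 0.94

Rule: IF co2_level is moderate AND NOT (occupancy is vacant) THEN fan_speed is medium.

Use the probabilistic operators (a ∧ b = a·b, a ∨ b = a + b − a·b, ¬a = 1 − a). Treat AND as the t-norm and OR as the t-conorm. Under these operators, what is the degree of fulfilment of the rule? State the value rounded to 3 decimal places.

firing strength: moderate=0.81, ¬vacant=1−0.78=0.22; AND[a·b] → w = 0.1782

0.178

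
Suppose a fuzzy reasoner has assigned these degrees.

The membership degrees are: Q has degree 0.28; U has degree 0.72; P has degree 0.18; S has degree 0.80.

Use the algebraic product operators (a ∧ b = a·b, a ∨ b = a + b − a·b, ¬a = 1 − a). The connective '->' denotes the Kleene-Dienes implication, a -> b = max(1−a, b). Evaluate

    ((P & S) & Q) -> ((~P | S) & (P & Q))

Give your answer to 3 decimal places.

P & S = a·b on (0.1800, 0.8000) = 0.1440
(P & S) & Q = a·b on (0.1440, 0.2800) = 0.0403
~P = 1 − 0.1800 = 0.8200
~P | S = a + b − a·b on (0.8200, 0.8000) = 0.9640
P & Q = a·b on (0.1800, 0.2800) = 0.0504
(~P | S) & (P & Q) = a·b on (0.9640, 0.0504) = 0.0486
((P & S) & Q) -> ((~P | S) & (P & Q))  [Kleene-Dienes: max(1−a, b)] with a=0.0403, b=0.0486 → 0.9597

0.960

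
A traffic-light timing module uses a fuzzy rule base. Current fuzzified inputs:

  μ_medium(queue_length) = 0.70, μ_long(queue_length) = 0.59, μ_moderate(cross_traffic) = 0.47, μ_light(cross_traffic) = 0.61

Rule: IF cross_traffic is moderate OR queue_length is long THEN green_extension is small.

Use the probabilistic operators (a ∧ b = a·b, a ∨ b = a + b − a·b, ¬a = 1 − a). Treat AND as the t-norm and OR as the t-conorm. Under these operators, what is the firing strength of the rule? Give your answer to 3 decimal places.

0.783

firing strength: moderate=0.47, long=0.59; OR[a + b − a·b] → w = 0.7827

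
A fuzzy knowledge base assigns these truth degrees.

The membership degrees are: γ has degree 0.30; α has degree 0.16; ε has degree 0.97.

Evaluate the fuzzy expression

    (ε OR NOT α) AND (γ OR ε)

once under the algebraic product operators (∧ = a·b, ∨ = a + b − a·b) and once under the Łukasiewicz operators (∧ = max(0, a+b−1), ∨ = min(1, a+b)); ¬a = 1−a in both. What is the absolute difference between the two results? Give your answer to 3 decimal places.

0.026

Under algebraic product:
  NOT α = 1 − 0.1600 = 0.8400
  ε OR NOT α = a + b − a·b on (0.9700, 0.8400) = 0.9952
  γ OR ε = a + b − a·b on (0.3000, 0.9700) = 0.9790
  (ε OR NOT α) AND (γ OR ε) = a·b on (0.9952, 0.9790) = 0.9743
  → value = 0.9743
Under Łukasiewicz:
  NOT α = 1 − 0.16 = 0.84
  ε OR NOT α = min(1, a+b) on (0.97, 0.84) = 1.00
  γ OR ε = min(1, a+b) on (0.30, 0.97) = 1.00
  (ε OR NOT α) AND (γ OR ε) = max(0, a+b−1) on (1.00, 1.00) = 1.00
  → value = 1.0000
|0.9743 − 1.0000| = 0.026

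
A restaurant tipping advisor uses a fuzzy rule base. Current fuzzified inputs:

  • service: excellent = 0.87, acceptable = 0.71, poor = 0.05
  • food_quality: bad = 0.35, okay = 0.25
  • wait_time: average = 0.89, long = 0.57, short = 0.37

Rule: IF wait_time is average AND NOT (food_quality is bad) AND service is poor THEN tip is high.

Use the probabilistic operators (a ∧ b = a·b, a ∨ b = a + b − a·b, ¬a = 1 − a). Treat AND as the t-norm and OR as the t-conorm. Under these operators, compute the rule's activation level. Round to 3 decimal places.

firing strength: average=0.89, ¬bad=1−0.35=0.65, poor=0.05; AND[a·b] → w = 0.0289

0.029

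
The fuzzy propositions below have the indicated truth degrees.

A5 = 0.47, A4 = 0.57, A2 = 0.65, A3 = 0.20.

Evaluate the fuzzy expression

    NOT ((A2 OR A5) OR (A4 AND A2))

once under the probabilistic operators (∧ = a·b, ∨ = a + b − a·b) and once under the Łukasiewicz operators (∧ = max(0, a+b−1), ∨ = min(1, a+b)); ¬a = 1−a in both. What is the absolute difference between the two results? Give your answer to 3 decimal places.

0.117

Under probabilistic:
  A2 OR A5 = a + b − a·b on (0.6500, 0.4700) = 0.8145
  A4 AND A2 = a·b on (0.5700, 0.6500) = 0.3705
  (A2 OR A5) OR (A4 AND A2) = a + b − a·b on (0.8145, 0.3705) = 0.8832
  NOT ((A2 OR A5) OR (A4 AND A2)) = 1 − 0.8832 = 0.1168
  → value = 0.1168
Under Łukasiewicz:
  A2 OR A5 = min(1, a+b) on (0.65, 0.47) = 1.00
  A4 AND A2 = max(0, a+b−1) on (0.57, 0.65) = 0.22
  (A2 OR A5) OR (A4 AND A2) = min(1, a+b) on (1.00, 0.22) = 1.00
  NOT ((A2 OR A5) OR (A4 AND A2)) = 1 − 1.00 = 0.00
  → value = 0.0000
|0.1168 − 0.0000| = 0.117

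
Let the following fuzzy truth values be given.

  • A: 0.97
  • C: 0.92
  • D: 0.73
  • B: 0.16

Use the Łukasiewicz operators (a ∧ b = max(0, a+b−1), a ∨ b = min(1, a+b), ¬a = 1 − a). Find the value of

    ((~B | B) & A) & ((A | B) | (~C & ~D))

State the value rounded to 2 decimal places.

0.97

~B = 1 − 0.16 = 0.84
~B | B = min(1, a+b) on (0.84, 0.16) = 1.00
(~B | B) & A = max(0, a+b−1) on (1.00, 0.97) = 0.97
A | B = min(1, a+b) on (0.97, 0.16) = 1.00
~C = 1 − 0.92 = 0.08
~D = 1 − 0.73 = 0.27
~C & ~D = max(0, a+b−1) on (0.08, 0.27) = 0.00
(A | B) | (~C & ~D) = min(1, a+b) on (1.00, 0.00) = 1.00
((~B | B) & A) & ((A | B) | (~C & ~D)) = max(0, a+b−1) on (0.97, 1.00) = 0.97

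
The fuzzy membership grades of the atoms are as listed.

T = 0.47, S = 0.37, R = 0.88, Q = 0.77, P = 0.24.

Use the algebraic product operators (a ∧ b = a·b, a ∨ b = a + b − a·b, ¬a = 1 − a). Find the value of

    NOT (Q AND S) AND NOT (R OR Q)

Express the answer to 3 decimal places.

0.020

Q AND S = a·b on (0.7700, 0.3700) = 0.2849
NOT (Q AND S) = 1 − 0.2849 = 0.7151
R OR Q = a + b − a·b on (0.8800, 0.7700) = 0.9724
NOT (R OR Q) = 1 − 0.9724 = 0.0276
NOT (Q AND S) AND NOT (R OR Q) = a·b on (0.7151, 0.0276) = 0.0197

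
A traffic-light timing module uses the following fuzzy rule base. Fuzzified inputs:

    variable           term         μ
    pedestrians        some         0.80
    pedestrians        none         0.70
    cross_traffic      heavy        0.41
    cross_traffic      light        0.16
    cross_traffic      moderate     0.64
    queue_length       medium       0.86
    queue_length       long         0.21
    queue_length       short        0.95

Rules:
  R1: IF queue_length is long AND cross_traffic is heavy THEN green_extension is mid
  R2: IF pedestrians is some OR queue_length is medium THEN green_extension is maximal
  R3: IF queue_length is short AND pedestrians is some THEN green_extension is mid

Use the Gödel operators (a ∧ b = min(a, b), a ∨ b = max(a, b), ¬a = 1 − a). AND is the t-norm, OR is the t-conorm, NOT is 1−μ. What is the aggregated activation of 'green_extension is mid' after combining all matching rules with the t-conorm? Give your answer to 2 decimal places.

R1: long=0.21, heavy=0.41; AND[min(a, b)] → w = 0.21
R2: some=0.80, medium=0.86; OR[max(a, b)] → w = 0.86
R3: short=0.95, some=0.80; AND[min(a, b)] → w = 0.80
Rules with consequent 'mid': {R1, R3} → strengths 0.21, 0.80
Aggregate via t-conorm [max(a, b)]: 0.80

0.80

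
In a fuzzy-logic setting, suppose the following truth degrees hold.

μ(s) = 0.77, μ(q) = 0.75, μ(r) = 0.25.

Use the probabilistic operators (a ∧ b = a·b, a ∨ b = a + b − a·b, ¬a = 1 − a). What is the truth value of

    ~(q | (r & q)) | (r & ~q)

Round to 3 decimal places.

r & q = a·b on (0.2500, 0.7500) = 0.1875
q | (r & q) = a + b − a·b on (0.7500, 0.1875) = 0.7969
~(q | (r & q)) = 1 − 0.7969 = 0.2031
~q = 1 − 0.7500 = 0.2500
r & ~q = a·b on (0.2500, 0.2500) = 0.0625
~(q | (r & q)) | (r & ~q) = a + b − a·b on (0.2031, 0.0625) = 0.2529

0.253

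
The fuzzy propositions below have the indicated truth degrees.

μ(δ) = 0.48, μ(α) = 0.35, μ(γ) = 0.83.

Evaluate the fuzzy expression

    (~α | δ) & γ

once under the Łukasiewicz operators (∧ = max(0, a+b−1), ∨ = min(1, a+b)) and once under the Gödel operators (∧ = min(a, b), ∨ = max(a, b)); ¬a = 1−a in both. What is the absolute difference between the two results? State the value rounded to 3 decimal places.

0.180

Under Łukasiewicz:
  ~α = 1 − 0.35 = 0.65
  ~α | δ = min(1, a+b) on (0.65, 0.48) = 1.00
  (~α | δ) & γ = max(0, a+b−1) on (1.00, 0.83) = 0.83
  → value = 0.8300
Under Gödel:
  ~α = 1 − 0.35 = 0.65
  ~α | δ = max(a, b) on (0.65, 0.48) = 0.65
  (~α | δ) & γ = min(a, b) on (0.65, 0.83) = 0.65
  → value = 0.6500
|0.8300 − 0.6500| = 0.180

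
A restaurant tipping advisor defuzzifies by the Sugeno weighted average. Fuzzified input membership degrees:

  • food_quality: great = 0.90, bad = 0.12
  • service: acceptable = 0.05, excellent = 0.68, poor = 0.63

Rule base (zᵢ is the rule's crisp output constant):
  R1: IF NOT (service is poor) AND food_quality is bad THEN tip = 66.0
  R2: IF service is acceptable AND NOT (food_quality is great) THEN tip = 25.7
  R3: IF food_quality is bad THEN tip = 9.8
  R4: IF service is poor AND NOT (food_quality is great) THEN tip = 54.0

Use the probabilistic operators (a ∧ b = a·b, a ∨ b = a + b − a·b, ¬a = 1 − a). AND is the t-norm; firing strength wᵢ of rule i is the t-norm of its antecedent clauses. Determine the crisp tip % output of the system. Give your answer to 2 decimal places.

32.86

R1 (z=66.0): ¬poor=1−0.63=0.37, bad=0.12; AND[a·b] → w = 0.0444
R2 (z=25.7): acceptable=0.05, ¬great=1−0.90=0.10; AND[a·b] → w = 0.0050
R3 (z=9.8): bad=0.12 → w = 0.1200
R4 (z=54.0): poor=0.63, ¬great=1−0.90=0.10; AND[a·b] → w = 0.0630
Weighted average = (0.0444·66.0 + 0.0050·25.7 + 0.1200·9.8 + 0.0630·54.0) / (0.0444 + 0.0050 + 0.1200 + 0.0630)
  = 7.6369 / 0.2324 = 32.86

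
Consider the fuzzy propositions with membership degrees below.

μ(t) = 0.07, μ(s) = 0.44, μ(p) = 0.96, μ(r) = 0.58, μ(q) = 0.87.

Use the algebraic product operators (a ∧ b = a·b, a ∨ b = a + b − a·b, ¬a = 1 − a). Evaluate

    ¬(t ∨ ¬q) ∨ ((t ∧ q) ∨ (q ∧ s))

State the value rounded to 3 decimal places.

¬q = 1 − 0.8700 = 0.1300
t ∨ ¬q = a + b − a·b on (0.0700, 0.1300) = 0.1909
¬(t ∨ ¬q) = 1 − 0.1909 = 0.8091
t ∧ q = a·b on (0.0700, 0.8700) = 0.0609
q ∧ s = a·b on (0.8700, 0.4400) = 0.3828
(t ∧ q) ∨ (q ∧ s) = a + b − a·b on (0.0609, 0.3828) = 0.4204
¬(t ∨ ¬q) ∨ ((t ∧ q) ∨ (q ∧ s)) = a + b − a·b on (0.8091, 0.4204) = 0.8894

0.889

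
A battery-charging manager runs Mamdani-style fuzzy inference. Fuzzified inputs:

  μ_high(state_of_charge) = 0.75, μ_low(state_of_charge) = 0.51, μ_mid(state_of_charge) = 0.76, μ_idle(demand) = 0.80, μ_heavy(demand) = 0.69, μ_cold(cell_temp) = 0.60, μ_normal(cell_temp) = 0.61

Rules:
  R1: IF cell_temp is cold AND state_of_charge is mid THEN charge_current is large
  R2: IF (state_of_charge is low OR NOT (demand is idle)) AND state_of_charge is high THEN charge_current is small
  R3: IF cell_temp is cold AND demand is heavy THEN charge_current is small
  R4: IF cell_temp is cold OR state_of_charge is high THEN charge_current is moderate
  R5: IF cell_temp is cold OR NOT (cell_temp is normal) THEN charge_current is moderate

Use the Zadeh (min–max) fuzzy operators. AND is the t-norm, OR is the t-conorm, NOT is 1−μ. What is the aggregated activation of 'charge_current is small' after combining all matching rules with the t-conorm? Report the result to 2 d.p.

R1: cold=0.60, mid=0.76; AND[min(a, b)] → w = 0.60
R2: (low=0.51 OR ¬idle=1−0.80=0.20) = 0.51; AND[min(a, b)] with high=0.75 → w = 0.51
R3: cold=0.60, heavy=0.69; AND[min(a, b)] → w = 0.60
R4: cold=0.60, high=0.75; OR[max(a, b)] → w = 0.75
R5: cold=0.60, ¬normal=1−0.61=0.39; OR[max(a, b)] → w = 0.60
Rules with consequent 'small': {R2, R3} → strengths 0.51, 0.60
Aggregate via t-conorm [max(a, b)]: 0.60

0.60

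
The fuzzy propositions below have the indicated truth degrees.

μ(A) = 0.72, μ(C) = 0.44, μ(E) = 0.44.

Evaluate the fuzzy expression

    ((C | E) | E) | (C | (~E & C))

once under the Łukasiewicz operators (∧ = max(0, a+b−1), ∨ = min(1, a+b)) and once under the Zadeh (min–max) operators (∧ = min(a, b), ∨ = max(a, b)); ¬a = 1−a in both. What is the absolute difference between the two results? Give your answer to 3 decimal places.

Under Łukasiewicz:
  C | E = min(1, a+b) on (0.44, 0.44) = 0.88
  (C | E) | E = min(1, a+b) on (0.88, 0.44) = 1.00
  ~E = 1 − 0.44 = 0.56
  ~E & C = max(0, a+b−1) on (0.56, 0.44) = 0.00
  C | (~E & C) = min(1, a+b) on (0.44, 0.00) = 0.44
  ((C | E) | E) | (C | (~E & C)) = min(1, a+b) on (1.00, 0.44) = 1.00
  → value = 1.0000
Under Zadeh (min–max):
  C | E = max(a, b) on (0.44, 0.44) = 0.44
  (C | E) | E = max(a, b) on (0.44, 0.44) = 0.44
  ~E = 1 − 0.44 = 0.56
  ~E & C = min(a, b) on (0.56, 0.44) = 0.44
  C | (~E & C) = max(a, b) on (0.44, 0.44) = 0.44
  ((C | E) | E) | (C | (~E & C)) = max(a, b) on (0.44, 0.44) = 0.44
  → value = 0.4400
|1.0000 − 0.4400| = 0.560

0.560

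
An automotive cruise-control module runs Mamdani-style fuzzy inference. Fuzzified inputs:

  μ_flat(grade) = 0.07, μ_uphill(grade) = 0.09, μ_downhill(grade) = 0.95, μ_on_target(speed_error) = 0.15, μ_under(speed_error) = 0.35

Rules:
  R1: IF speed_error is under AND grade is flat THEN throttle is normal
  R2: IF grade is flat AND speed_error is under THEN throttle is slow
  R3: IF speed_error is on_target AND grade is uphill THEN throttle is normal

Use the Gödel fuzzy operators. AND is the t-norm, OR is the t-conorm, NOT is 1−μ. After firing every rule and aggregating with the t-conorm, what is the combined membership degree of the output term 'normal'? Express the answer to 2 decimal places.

0.09

R1: under=0.35, flat=0.07; AND[min(a, b)] → w = 0.07
R2: flat=0.07, under=0.35; AND[min(a, b)] → w = 0.07
R3: on_target=0.15, uphill=0.09; AND[min(a, b)] → w = 0.09
Rules with consequent 'normal': {R1, R3} → strengths 0.07, 0.09
Aggregate via t-conorm [max(a, b)]: 0.09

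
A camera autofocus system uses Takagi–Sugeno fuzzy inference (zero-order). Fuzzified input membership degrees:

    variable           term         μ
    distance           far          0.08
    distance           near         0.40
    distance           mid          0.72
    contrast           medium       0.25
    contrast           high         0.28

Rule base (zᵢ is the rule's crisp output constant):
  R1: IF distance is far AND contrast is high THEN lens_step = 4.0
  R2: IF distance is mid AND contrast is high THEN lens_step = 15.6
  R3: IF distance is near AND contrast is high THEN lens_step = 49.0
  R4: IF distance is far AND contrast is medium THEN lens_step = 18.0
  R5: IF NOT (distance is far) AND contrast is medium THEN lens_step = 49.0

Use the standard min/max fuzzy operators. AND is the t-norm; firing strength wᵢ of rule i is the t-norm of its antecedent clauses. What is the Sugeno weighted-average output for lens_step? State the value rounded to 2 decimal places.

33.09

R1 (z=4.0): far=0.08, high=0.28; AND[min(a, b)] → w = 0.08
R2 (z=15.6): mid=0.72, high=0.28; AND[min(a, b)] → w = 0.28
R3 (z=49.0): near=0.40, high=0.28; AND[min(a, b)] → w = 0.28
R4 (z=18.0): far=0.08, medium=0.25; AND[min(a, b)] → w = 0.08
R5 (z=49.0): ¬far=1−0.08=0.92, medium=0.25; AND[min(a, b)] → w = 0.25
Weighted average = (0.08·4.0 + 0.28·15.6 + 0.28·49.0 + 0.08·18.0 + 0.25·49.0) / (0.08 + 0.28 + 0.28 + 0.08 + 0.25)
  = 32.0980 / 0.9700 = 33.09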